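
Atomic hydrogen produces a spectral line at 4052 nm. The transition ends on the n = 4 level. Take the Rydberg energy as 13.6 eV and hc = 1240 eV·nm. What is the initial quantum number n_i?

n_i = 5

The photon energy is ΔE = hc/λ = 1240 / 4052 = 0.3060 eV.
With Z = 1, ΔE = 13.60 × (1/n_f² − 1/n_i²), so 1/n_f² − 1/n_i² = 0.02250.
With n_f = 4: 1/n_i² = 1/16 − 0.02250 = 0.04000, so n_i ≈ 5.00.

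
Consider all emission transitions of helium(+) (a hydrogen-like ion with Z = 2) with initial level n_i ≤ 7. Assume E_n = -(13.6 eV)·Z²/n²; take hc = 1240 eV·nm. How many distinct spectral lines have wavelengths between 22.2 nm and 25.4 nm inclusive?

4

Enumerate all n_i → n_f pairs with 1 ≤ n_f < n_i ≤ 7 and compute λ = 1240 / [13.6·4·(1/n_f² − 1/n_i²)].
Lines falling in [22.2, 25.4] nm: 7→1 (23.27 nm), 6→1 (23.45 nm), 5→1 (23.74 nm), 4→1 (24.31 nm).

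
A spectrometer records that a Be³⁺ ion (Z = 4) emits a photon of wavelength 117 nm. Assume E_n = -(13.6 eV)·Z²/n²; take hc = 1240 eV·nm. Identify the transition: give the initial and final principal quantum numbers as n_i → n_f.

n_i = 4, n_f = 3

The photon energy is ΔE = hc/λ = 1240 / 117 = 10.60 eV.
With Z = 4, ΔE = 217.6 × (1/n_f² − 1/n_i²), so 1/n_f² − 1/n_i² = 0.04871.
Trying n_f = 3 gives 1/n_i² = 0.06241, i.e. n_i ≈ 4; this pair matches.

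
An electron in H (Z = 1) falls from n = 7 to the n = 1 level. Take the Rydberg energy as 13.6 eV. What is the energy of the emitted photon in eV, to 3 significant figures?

13.3 eV

E_7 = −13.60/49 = −0.2776 eV and E_1 = −13.60/1 = −13.60 eV.
The photon energy is |E_7 − E_1| = 13.3 eV.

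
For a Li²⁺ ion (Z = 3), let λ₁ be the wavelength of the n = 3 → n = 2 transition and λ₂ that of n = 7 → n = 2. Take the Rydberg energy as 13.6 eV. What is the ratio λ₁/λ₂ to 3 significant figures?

λ ∝ 1/ΔE ∝ 1/(1/n_f² − 1/n_i²), and the Z² and hc factors cancel in the ratio.
λ₁/λ₂ = (1/2² − 1/7²)/(1/2² − 1/3²) = 0.2296/0.1389 = 1.65.

1.65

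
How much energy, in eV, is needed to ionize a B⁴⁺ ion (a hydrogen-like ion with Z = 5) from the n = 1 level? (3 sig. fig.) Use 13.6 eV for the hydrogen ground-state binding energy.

E_n = −13.6 Z²/n² = −340.0/n² eV for Z = 5.
E_1 = −340.0/1 = −340 eV, so ionization (to E = 0) requires 340 eV.

340 eV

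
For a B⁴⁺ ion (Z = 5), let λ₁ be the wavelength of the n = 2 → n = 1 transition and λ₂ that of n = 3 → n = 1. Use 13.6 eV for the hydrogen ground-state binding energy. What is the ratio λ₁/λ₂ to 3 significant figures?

1.19

λ ∝ 1/ΔE ∝ 1/(1/n_f² − 1/n_i²), and the Z² and hc factors cancel in the ratio.
λ₁/λ₂ = (1/1² − 1/3²)/(1/1² − 1/2²) = 0.8889/0.7500 = 1.19.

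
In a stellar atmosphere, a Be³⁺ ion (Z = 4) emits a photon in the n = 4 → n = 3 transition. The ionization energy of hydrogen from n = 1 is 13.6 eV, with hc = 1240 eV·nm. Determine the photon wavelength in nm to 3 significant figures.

117 nm

For Z = 4 the level energies scale as Z², so the effective Rydberg energy is 13.6 × 16 = 217.6 eV.
ΔE = 217.6 × (1/3² − 1/4²) = 217.6 × 0.04861 = 10.58 eV.
λ = hc/ΔE = 1240 / 10.58 = 117 nm.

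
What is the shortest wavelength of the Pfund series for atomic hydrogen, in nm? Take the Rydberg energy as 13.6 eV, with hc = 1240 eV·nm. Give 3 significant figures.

The Pfund series has lower level n_f = 5; the series limit corresponds to n_i → ∞.
ΔE_max = 13.6 × 1 / 5² = 0.5440 eV.
λ_min = 1240 / 0.5440 = 2280 nm.

2280 nm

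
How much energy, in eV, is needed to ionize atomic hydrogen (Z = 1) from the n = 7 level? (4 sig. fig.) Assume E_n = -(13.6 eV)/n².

E_7 = −13.60/49 = −0.2776 eV, so ionization (to E = 0) requires 0.2776 eV.

0.2776 eV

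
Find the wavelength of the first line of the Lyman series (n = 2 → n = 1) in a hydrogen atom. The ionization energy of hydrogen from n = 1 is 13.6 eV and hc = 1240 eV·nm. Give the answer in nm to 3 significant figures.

The Lyman series terminates on n_f = 1; the first line has n_i = 1+1 = 2.
ΔE = 13.60 × (1/1² − 1/2²) = 10.20 eV.
λ = 1240 / 10.20 = 122 nm.

122 nm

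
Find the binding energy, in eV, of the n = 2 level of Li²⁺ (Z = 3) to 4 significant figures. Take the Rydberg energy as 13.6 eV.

30.60 eV

E_n = −13.6 Z²/n² = −122.4/n² eV for Z = 3.
E_2 = −122.4/4 = −30.60 eV, so ionization (to E = 0) requires 30.60 eV.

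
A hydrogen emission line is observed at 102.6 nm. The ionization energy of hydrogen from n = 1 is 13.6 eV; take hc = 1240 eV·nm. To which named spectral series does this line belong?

ΔE = 1240/102.6 = 12.09 eV.
This matches 13.6 × (1/1² − 1/3²), so n_f = 1: the Lyman series.

Lyman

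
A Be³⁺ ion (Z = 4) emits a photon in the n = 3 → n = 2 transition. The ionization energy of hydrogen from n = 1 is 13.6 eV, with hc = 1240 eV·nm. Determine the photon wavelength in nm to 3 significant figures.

For Z = 4 the level energies scale as Z², so the effective Rydberg energy is 13.6 × 16 = 217.6 eV.
ΔE = 217.6 × (1/2² − 1/3²) = 217.6 × 0.1389 = 30.22 eV.
λ = hc/ΔE = 1240 / 30.22 = 41.0 nm.

41.0 nm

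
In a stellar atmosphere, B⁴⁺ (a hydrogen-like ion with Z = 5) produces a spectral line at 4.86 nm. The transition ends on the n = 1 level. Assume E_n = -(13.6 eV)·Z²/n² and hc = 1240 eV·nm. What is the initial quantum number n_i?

The photon energy is ΔE = hc/λ = 1240 / 4.86 = 255.1 eV.
With Z = 5, ΔE = 340.0 × (1/n_f² − 1/n_i²), so 1/n_f² − 1/n_i² = 0.7504.
With n_f = 1: 1/n_i² = 1/1 − 0.7504 = 0.2496, so n_i ≈ 2.00.

n_i = 2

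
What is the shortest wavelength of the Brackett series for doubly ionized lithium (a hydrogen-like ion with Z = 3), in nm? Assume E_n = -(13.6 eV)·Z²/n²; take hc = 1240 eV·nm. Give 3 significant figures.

The Brackett series has lower level n_f = 4; the series limit corresponds to n_i → ∞.
ΔE_max = 13.6 × 9 / 4² = 7.650 eV.
λ_min = 1240 / 7.650 = 162 nm.

162 nm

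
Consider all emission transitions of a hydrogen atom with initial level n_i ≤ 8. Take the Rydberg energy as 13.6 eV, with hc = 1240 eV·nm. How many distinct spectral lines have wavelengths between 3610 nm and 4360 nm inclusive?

2

Enumerate all n_i → n_f pairs with 1 ≤ n_f < n_i ≤ 8 and compute λ = 1240 / [13.6·1·(1/n_f² − 1/n_i²)].
Lines falling in [3610, 4360] nm: 8→5 (3741 nm), 5→4 (4052 nm).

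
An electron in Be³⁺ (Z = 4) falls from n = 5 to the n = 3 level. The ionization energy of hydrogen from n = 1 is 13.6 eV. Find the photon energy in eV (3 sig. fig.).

The Bohr energies scale as Z², so for Z = 4: E_n = −217.6/n² eV.
E_5 = −217.6/25 = −8.704 eV and E_3 = −217.6/9 = −24.18 eV.
The photon energy is |E_5 − E_3| = 15.5 eV.

15.5 eV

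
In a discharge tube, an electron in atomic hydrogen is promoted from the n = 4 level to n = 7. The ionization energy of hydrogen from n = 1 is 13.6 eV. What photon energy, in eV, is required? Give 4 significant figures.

0.5724 eV

E_7 = −13.60/49 = −0.2776 eV and E_4 = −13.60/16 = −0.8500 eV.
The photon energy is |E_7 − E_4| = 0.5724 eV.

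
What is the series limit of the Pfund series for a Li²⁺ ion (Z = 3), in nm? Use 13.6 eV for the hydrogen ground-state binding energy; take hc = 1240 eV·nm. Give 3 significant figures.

The Pfund series has lower level n_f = 5; the series limit corresponds to n_i → ∞.
ΔE_max = 13.6 × 9 / 5² = 4.896 eV.
λ_min = 1240 / 4.896 = 253 nm.

253 nm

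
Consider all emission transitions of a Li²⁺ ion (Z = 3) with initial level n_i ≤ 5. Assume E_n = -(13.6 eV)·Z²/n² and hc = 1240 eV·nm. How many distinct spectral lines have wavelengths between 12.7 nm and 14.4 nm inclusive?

1

Enumerate all n_i → n_f pairs with 1 ≤ n_f < n_i ≤ 5 and compute λ = 1240 / [13.6·9·(1/n_f² − 1/n_i²)].
Lines falling in [12.7, 14.4] nm: 2→1 (13.51 nm).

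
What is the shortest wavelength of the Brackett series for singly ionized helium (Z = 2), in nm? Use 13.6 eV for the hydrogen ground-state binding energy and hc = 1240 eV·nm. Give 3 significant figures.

365 nm

The Brackett series has lower level n_f = 4; the series limit corresponds to n_i → ∞.
ΔE_max = 13.6 × 4 / 4² = 3.400 eV.
λ_min = 1240 / 3.400 = 365 nm.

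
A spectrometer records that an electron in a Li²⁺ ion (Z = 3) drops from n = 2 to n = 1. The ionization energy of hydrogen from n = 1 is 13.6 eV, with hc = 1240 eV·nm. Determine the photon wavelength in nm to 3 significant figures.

For Z = 3 the level energies scale as Z², so the effective Rydberg energy is 13.6 × 9 = 122.4 eV.
ΔE = 122.4 × (1/1² − 1/2²) = 122.4 × 0.7500 = 91.80 eV.
λ = hc/ΔE = 1240 / 91.80 = 13.5 nm.

13.5 nm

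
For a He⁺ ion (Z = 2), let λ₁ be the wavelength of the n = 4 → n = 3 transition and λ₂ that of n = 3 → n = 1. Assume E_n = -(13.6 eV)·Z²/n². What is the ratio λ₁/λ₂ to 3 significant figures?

18.3

λ ∝ 1/ΔE ∝ 1/(1/n_f² − 1/n_i²), and the Z² and hc factors cancel in the ratio.
λ₁/λ₂ = (1/1² − 1/3²)/(1/3² − 1/4²) = 0.8889/0.04861 = 18.3.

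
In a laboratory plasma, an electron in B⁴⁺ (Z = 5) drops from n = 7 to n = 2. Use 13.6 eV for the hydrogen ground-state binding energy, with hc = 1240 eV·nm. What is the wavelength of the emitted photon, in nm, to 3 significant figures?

For Z = 5 the level energies scale as Z², so the effective Rydberg energy is 13.6 × 25 = 340.0 eV.
ΔE = 340.0 × (1/2² − 1/7²) = 340.0 × 0.2296 = 78.06 eV.
λ = hc/ΔE = 1240 / 78.06 = 15.9 nm.

15.9 nm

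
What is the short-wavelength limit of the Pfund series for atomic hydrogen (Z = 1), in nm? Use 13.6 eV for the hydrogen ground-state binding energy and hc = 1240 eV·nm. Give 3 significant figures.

The Pfund series has lower level n_f = 5; the series limit corresponds to n_i → ∞.
ΔE_max = 13.6 × 1 / 5² = 0.5440 eV.
λ_min = 1240 / 0.5440 = 2280 nm.

2280 nm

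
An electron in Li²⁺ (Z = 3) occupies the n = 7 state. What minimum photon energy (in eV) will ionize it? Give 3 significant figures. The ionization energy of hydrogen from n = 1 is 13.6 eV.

E_n = −13.6 Z²/n² = −122.4/n² eV for Z = 3.
E_7 = −122.4/49 = −2.50 eV, so ionization (to E = 0) requires 2.50 eV.

2.50 eV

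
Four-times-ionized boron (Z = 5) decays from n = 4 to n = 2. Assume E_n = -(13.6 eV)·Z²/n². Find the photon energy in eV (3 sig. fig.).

The Bohr energies scale as Z², so for Z = 5: E_n = −340.0/n² eV.
E_4 = −340.0/16 = −21.25 eV and E_2 = −340.0/4 = −85.00 eV.
The photon energy is |E_4 − E_2| = 63.8 eV.

63.8 eV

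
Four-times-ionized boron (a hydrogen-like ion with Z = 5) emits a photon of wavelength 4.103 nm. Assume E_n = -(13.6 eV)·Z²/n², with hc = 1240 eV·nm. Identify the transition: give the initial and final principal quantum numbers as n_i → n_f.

n_i = 3, n_f = 1

The photon energy is ΔE = hc/λ = 1240 / 4.103 = 302.2 eV.
With Z = 5, ΔE = 340.0 × (1/n_f² − 1/n_i²), so 1/n_f² − 1/n_i² = 0.8889.
Trying n_f = 1 gives 1/n_i² = 0.1111, i.e. n_i ≈ 3; this pair matches.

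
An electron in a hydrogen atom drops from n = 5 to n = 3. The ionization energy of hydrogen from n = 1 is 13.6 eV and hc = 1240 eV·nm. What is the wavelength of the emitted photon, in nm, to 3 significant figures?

1280 nm

ΔE = 13.60 × (1/3² − 1/5²) = 13.60 × 0.07111 = 0.9671 eV.
λ = hc/ΔE = 1240 / 0.9671 = 1280 nm.
This line belongs to the Paschen series.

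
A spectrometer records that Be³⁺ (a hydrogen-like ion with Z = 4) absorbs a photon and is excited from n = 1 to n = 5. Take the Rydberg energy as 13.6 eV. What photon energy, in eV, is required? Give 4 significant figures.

208.9 eV

The Bohr energies scale as Z², so for Z = 4: E_n = −217.6/n² eV.
E_5 = −217.6/25 = −8.704 eV and E_1 = −217.6/1 = −217.6 eV.
The photon energy is |E_5 − E_1| = 208.9 eV.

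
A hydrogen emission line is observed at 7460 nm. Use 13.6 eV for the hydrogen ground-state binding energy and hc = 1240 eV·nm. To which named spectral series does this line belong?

Pfund

ΔE = 1240/7460 = 0.1662 eV.
This matches 13.6 × (1/5² − 1/6²), so n_f = 5: the Pfund series.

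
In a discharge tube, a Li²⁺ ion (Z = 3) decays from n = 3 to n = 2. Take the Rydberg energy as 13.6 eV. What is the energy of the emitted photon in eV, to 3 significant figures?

17.0 eV

The Bohr energies scale as Z², so for Z = 3: E_n = −122.4/n² eV.
E_3 = −122.4/9 = −13.60 eV and E_2 = −122.4/4 = −30.60 eV.
The photon energy is |E_3 − E_2| = 17.0 eV.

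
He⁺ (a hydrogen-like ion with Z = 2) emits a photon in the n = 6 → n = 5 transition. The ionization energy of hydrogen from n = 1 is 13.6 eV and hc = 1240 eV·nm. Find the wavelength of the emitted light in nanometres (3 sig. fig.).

1860 nm

For Z = 2 the level energies scale as Z², so the effective Rydberg energy is 13.6 × 4 = 54.40 eV.
ΔE = 54.40 × (1/5² − 1/6²) = 54.40 × 0.01222 = 0.6649 eV.
λ = hc/ΔE = 1240 / 0.6649 = 1860 nm.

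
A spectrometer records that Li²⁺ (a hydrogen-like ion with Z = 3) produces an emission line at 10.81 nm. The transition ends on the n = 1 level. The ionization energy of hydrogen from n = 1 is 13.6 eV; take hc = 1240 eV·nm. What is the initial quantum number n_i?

The photon energy is ΔE = hc/λ = 1240 / 10.81 = 114.7 eV.
With Z = 3, ΔE = 122.4 × (1/n_f² − 1/n_i²), so 1/n_f² − 1/n_i² = 0.9372.
With n_f = 1: 1/n_i² = 1/1 − 0.9372 = 0.06284, so n_i ≈ 3.99.

n_i = 4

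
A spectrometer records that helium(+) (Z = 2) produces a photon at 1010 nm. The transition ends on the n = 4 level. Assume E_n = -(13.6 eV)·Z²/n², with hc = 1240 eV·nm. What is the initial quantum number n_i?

n_i = 5

The photon energy is ΔE = hc/λ = 1240 / 1010 = 1.228 eV.
With Z = 2, ΔE = 54.40 × (1/n_f² − 1/n_i²), so 1/n_f² − 1/n_i² = 0.02257.
With n_f = 4: 1/n_i² = 1/16 − 0.02257 = 0.03993, so n_i ≈ 5.00.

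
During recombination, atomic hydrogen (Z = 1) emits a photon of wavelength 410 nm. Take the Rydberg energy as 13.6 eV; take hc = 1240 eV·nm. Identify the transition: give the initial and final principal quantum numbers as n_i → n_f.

The photon energy is ΔE = hc/λ = 1240 / 410 = 3.024 eV.
With Z = 1, ΔE = 13.60 × (1/n_f² − 1/n_i²), so 1/n_f² − 1/n_i² = 0.2224.
Trying n_f = 2 gives 1/n_i² = 0.02762, i.e. n_i ≈ 6; this pair matches.

n_i = 6, n_f = 2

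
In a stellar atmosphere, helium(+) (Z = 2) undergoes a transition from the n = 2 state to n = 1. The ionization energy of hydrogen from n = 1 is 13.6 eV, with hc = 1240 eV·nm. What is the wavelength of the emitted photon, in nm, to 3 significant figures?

30.4 nm

For Z = 2 the level energies scale as Z², so the effective Rydberg energy is 13.6 × 4 = 54.40 eV.
ΔE = 54.40 × (1/1² − 1/2²) = 54.40 × 0.7500 = 40.80 eV.
λ = hc/ΔE = 1240 / 40.80 = 30.4 nm.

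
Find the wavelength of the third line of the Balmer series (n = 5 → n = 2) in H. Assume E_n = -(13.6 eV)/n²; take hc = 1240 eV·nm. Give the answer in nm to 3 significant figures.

The Balmer series terminates on n_f = 2; the third line has n_i = 2+3 = 5.
ΔE = 13.60 × (1/2² − 1/5²) = 2.856 eV.
λ = 1240 / 2.856 = 434 nm.

434 nm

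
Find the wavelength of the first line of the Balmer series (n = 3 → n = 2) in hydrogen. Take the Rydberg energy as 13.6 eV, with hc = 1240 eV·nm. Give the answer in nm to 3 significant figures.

The Balmer series terminates on n_f = 2; the first line has n_i = 2+1 = 3.
ΔE = 13.60 × (1/2² − 1/3²) = 1.889 eV.
λ = 1240 / 1.889 = 656 nm.

656 nm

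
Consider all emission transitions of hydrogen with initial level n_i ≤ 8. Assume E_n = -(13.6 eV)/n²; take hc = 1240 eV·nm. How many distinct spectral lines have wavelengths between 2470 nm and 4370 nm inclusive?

Enumerate all n_i → n_f pairs with 1 ≤ n_f < n_i ≤ 8 and compute λ = 1240 / [13.6·1·(1/n_f² − 1/n_i²)].
Lines falling in [2470, 4370] nm: 6→4 (2626 nm), 8→5 (3741 nm), 5→4 (4052 nm).

3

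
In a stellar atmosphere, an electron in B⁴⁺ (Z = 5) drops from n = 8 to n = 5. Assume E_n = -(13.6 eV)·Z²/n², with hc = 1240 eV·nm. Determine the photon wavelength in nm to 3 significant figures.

For Z = 5 the level energies scale as Z², so the effective Rydberg energy is 13.6 × 25 = 340.0 eV.
ΔE = 340.0 × (1/5² − 1/8²) = 340.0 × 0.02438 = 8.288 eV.
λ = hc/ΔE = 1240 / 8.288 = 150 nm.

150 nm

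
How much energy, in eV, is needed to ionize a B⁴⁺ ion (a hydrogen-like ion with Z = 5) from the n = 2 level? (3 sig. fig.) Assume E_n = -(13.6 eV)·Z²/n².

85.0 eV

E_n = −13.6 Z²/n² = −340.0/n² eV for Z = 5.
E_2 = −340.0/4 = −85.0 eV, so ionization (to E = 0) requires 85.0 eV.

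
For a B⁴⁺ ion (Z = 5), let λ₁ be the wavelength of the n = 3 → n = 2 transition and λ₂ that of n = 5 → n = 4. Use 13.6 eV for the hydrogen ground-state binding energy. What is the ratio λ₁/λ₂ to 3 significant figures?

0.162

λ ∝ 1/ΔE ∝ 1/(1/n_f² − 1/n_i²), and the Z² and hc factors cancel in the ratio.
λ₁/λ₂ = (1/4² − 1/5²)/(1/2² − 1/3²) = 0.02250/0.1389 = 0.162.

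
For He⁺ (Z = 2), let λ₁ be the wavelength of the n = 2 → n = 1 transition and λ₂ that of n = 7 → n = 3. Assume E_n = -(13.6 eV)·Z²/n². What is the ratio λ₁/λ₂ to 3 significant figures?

λ ∝ 1/ΔE ∝ 1/(1/n_f² − 1/n_i²), and the Z² and hc factors cancel in the ratio.
λ₁/λ₂ = (1/3² − 1/7²)/(1/1² − 1/2²) = 0.09070/0.7500 = 0.121.

0.121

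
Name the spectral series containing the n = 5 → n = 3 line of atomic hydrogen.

The series is set by the lower level: n_f = 3 is the Paschen series.

Paschen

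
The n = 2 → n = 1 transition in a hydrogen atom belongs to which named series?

Lyman

The series is set by the lower level: n_f = 1 is the Lyman series.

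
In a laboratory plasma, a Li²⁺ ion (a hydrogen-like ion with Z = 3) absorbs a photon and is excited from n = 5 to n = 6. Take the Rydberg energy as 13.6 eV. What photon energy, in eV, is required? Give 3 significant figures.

1.50 eV

The Bohr energies scale as Z², so for Z = 3: E_n = −122.4/n² eV.
E_6 = −122.4/36 = −3.400 eV and E_5 = −122.4/25 = −4.896 eV.
The photon energy is |E_6 − E_5| = 1.50 eV.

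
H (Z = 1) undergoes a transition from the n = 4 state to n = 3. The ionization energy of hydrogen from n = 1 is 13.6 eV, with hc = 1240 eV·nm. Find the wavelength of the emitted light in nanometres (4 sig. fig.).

ΔE = 13.60 × (1/3² − 1/4²) = 13.60 × 0.04861 = 0.6611 eV.
λ = hc/ΔE = 1240 / 0.6611 = 1876 nm.

1876 nm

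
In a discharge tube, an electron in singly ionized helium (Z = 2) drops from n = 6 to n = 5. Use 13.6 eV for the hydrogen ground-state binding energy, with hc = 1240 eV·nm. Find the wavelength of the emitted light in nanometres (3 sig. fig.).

1860 nm

For Z = 2 the level energies scale as Z², so the effective Rydberg energy is 13.6 × 4 = 54.40 eV.
ΔE = 54.40 × (1/5² − 1/6²) = 54.40 × 0.01222 = 0.6649 eV.
λ = hc/ΔE = 1240 / 0.6649 = 1860 nm.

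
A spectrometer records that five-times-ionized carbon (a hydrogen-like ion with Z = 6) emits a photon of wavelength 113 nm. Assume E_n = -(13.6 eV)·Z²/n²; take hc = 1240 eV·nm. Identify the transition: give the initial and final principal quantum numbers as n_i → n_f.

n_i = 5, n_f = 4

The photon energy is ΔE = hc/λ = 1240 / 113 = 10.97 eV.
With Z = 6, ΔE = 489.6 × (1/n_f² − 1/n_i²), so 1/n_f² − 1/n_i² = 0.02241.
Trying n_f = 4 gives 1/n_i² = 0.04009, i.e. n_i ≈ 5; this pair matches.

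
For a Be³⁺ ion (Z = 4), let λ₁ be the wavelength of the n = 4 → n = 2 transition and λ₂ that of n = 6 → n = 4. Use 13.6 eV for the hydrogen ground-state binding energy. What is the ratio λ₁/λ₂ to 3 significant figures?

0.185

λ ∝ 1/ΔE ∝ 1/(1/n_f² − 1/n_i²), and the Z² and hc factors cancel in the ratio.
λ₁/λ₂ = (1/4² − 1/6²)/(1/2² − 1/4²) = 0.03472/0.1875 = 0.185.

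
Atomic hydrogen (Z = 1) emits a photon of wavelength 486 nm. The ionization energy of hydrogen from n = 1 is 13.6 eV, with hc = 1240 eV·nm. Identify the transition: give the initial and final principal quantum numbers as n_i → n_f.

n_i = 4, n_f = 2

The photon energy is ΔE = hc/λ = 1240 / 486 = 2.551 eV.
With Z = 1, ΔE = 13.60 × (1/n_f² − 1/n_i²), so 1/n_f² − 1/n_i² = 0.1876.
Trying n_f = 2 gives 1/n_i² = 0.06239, i.e. n_i ≈ 4; this pair matches.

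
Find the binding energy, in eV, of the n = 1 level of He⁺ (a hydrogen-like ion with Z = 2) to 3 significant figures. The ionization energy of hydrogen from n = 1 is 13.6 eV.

54.4 eV

E_n = −13.6 Z²/n² = −54.40/n² eV for Z = 2.
E_1 = −54.40/1 = −54.4 eV, so ionization (to E = 0) requires 54.4 eV.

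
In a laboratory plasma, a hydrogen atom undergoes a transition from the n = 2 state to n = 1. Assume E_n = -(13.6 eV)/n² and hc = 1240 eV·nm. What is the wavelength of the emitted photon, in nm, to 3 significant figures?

ΔE = 13.60 × (1/1² − 1/2²) = 13.60 × 0.7500 = 10.20 eV.
λ = hc/ΔE = 1240 / 10.20 = 122 nm.

122 nm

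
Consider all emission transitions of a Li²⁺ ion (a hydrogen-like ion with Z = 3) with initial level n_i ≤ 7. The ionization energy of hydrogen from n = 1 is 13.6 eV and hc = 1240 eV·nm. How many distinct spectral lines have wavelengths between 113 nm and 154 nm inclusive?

2

Enumerate all n_i → n_f pairs with 1 ≤ n_f < n_i ≤ 7 and compute λ = 1240 / [13.6·9·(1/n_f² − 1/n_i²)].
Lines falling in [113, 154] nm: 6→3 (121.6 nm), 5→3 (142.5 nm).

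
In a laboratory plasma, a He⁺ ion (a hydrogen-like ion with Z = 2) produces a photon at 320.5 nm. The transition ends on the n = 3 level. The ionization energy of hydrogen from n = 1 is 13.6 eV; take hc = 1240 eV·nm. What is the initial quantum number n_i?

The photon energy is ΔE = hc/λ = 1240 / 320.5 = 3.869 eV.
With Z = 2, ΔE = 54.40 × (1/n_f² − 1/n_i²), so 1/n_f² − 1/n_i² = 0.07112.
With n_f = 3: 1/n_i² = 1/9 − 0.07112 = 0.03999, so n_i ≈ 5.00.

n_i = 5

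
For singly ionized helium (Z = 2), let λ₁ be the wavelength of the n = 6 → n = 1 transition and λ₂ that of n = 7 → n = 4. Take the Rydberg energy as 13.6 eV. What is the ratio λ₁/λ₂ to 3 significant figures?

0.0433

λ ∝ 1/ΔE ∝ 1/(1/n_f² − 1/n_i²), and the Z² and hc factors cancel in the ratio.
λ₁/λ₂ = (1/4² − 1/7²)/(1/1² − 1/6²) = 0.04209/0.9722 = 0.0433.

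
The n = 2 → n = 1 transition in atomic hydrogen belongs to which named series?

The series is set by the lower level: n_f = 1 is the Lyman series.

Lyman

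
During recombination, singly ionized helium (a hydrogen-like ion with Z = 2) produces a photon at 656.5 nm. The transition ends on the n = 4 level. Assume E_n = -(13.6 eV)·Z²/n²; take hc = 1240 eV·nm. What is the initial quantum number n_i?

The photon energy is ΔE = hc/λ = 1240 / 656.5 = 1.889 eV.
With Z = 2, ΔE = 54.40 × (1/n_f² − 1/n_i²), so 1/n_f² − 1/n_i² = 0.03472.
With n_f = 4: 1/n_i² = 1/16 − 0.03472 = 0.02778, so n_i ≈ 6.00.

n_i = 6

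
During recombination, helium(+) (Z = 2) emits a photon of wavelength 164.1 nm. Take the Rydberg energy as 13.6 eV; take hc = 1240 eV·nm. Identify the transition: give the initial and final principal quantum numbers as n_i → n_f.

n_i = 3, n_f = 2

The photon energy is ΔE = hc/λ = 1240 / 164.1 = 7.556 eV.
With Z = 2, ΔE = 54.40 × (1/n_f² − 1/n_i²), so 1/n_f² − 1/n_i² = 0.1389.
Trying n_f = 2 gives 1/n_i² = 0.1111, i.e. n_i ≈ 3; this pair matches.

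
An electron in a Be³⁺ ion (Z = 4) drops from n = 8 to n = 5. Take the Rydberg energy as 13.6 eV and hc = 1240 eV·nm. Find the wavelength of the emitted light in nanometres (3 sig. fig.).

234 nm

For Z = 4 the level energies scale as Z², so the effective Rydberg energy is 13.6 × 16 = 217.6 eV.
ΔE = 217.6 × (1/5² − 1/8²) = 217.6 × 0.02438 = 5.304 eV.
λ = hc/ΔE = 1240 / 5.304 = 234 nm.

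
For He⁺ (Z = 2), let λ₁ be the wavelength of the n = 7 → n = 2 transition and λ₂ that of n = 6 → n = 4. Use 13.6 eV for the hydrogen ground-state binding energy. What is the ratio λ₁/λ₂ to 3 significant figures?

0.151

λ ∝ 1/ΔE ∝ 1/(1/n_f² − 1/n_i²), and the Z² and hc factors cancel in the ratio.
λ₁/λ₂ = (1/4² − 1/6²)/(1/2² − 1/7²) = 0.03472/0.2296 = 0.151.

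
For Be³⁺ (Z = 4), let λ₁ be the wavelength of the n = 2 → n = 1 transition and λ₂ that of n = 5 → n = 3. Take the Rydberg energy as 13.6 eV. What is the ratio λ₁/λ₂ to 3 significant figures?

0.0948

λ ∝ 1/ΔE ∝ 1/(1/n_f² − 1/n_i²), and the Z² and hc factors cancel in the ratio.
λ₁/λ₂ = (1/3² − 1/5²)/(1/1² − 1/2²) = 0.07111/0.7500 = 0.0948.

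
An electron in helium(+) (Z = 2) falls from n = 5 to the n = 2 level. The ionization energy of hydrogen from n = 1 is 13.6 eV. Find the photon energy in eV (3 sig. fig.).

11.4 eV

The Bohr energies scale as Z², so for Z = 2: E_n = −54.40/n² eV.
E_5 = −54.40/25 = −2.176 eV and E_2 = −54.40/4 = −13.60 eV.
The photon energy is |E_5 − E_2| = 11.4 eV.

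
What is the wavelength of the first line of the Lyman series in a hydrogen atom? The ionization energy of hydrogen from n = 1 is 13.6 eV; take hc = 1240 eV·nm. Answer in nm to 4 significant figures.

The Lyman series terminates on n_f = 1; the first line has n_i = 1+1 = 2.
ΔE = 13.60 × (1/1² − 1/2²) = 10.20 eV.
λ = 1240 / 10.20 = 121.6 nm.

121.6 nm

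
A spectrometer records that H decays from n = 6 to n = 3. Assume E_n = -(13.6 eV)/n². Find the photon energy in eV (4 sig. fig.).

1.133 eV

E_6 = −13.60/36 = −0.3778 eV and E_3 = −13.60/9 = −1.511 eV.
The photon energy is |E_6 − E_3| = 1.133 eV.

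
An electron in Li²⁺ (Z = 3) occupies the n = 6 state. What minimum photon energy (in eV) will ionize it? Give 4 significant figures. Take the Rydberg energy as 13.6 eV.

3.400 eV

E_n = −13.6 Z²/n² = −122.4/n² eV for Z = 3.
E_6 = −122.4/36 = −3.400 eV, so ionization (to E = 0) requires 3.400 eV.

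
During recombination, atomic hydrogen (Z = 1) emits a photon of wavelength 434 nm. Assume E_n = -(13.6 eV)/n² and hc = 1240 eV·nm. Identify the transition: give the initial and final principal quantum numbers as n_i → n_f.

n_i = 5, n_f = 2

The photon energy is ΔE = hc/λ = 1240 / 434 = 2.857 eV.
With Z = 1, ΔE = 13.60 × (1/n_f² − 1/n_i²), so 1/n_f² − 1/n_i² = 0.2101.
Trying n_f = 2 gives 1/n_i² = 0.03992, i.e. n_i ≈ 5; this pair matches.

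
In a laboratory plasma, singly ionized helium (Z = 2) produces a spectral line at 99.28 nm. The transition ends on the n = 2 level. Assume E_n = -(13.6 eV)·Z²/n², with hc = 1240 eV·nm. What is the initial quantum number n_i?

n_i = 7

The photon energy is ΔE = hc/λ = 1240 / 99.28 = 12.49 eV.
With Z = 2, ΔE = 54.40 × (1/n_f² − 1/n_i²), so 1/n_f² − 1/n_i² = 0.2296.
With n_f = 2: 1/n_i² = 1/4 − 0.2296 = 0.02041, so n_i ≈ 7.00.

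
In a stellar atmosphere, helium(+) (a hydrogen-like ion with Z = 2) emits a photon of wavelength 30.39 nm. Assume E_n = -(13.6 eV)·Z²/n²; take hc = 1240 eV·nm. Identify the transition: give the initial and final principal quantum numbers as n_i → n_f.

n_i = 2, n_f = 1

The photon energy is ΔE = hc/λ = 1240 / 30.39 = 40.80 eV.
With Z = 2, ΔE = 54.40 × (1/n_f² − 1/n_i²), so 1/n_f² − 1/n_i² = 0.7501.
Trying n_f = 1 gives 1/n_i² = 0.2499, i.e. n_i ≈ 2; this pair matches.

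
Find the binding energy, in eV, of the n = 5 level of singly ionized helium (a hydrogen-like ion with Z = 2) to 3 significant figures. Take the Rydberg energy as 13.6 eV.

2.18 eV

E_n = −13.6 Z²/n² = −54.40/n² eV for Z = 2.
E_5 = −54.40/25 = −2.18 eV, so ionization (to E = 0) requires 2.18 eV.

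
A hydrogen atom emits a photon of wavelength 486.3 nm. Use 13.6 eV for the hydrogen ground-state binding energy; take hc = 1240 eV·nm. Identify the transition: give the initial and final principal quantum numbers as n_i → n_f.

n_i = 4, n_f = 2

The photon energy is ΔE = hc/λ = 1240 / 486.3 = 2.550 eV.
With Z = 1, ΔE = 13.60 × (1/n_f² − 1/n_i²), so 1/n_f² − 1/n_i² = 0.1875.
Trying n_f = 2 gives 1/n_i² = 0.06251, i.e. n_i ≈ 4; this pair matches.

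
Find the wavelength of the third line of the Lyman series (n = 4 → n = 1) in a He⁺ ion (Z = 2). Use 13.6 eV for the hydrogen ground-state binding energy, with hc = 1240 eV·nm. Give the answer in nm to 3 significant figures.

24.3 nm

The Lyman series terminates on n_f = 1; the third line has n_i = 1+3 = 4.
ΔE = 54.40 × (1/1² − 1/4²) = 51.00 eV.
λ = 1240 / 51.00 = 24.3 nm.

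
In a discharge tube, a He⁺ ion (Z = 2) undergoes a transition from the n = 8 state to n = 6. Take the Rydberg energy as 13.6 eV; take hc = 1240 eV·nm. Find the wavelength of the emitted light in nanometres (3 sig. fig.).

1880 nm

For Z = 2 the level energies scale as Z², so the effective Rydberg energy is 13.6 × 4 = 54.40 eV.
ΔE = 54.40 × (1/6² − 1/8²) = 54.40 × 0.01215 = 0.6611 eV.
λ = hc/ΔE = 1240 / 0.6611 = 1880 nm.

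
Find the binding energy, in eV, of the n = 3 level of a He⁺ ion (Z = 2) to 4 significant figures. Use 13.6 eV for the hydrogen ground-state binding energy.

6.044 eV

E_n = −13.6 Z²/n² = −54.40/n² eV for Z = 2.
E_3 = −54.40/9 = −6.044 eV, so ionization (to E = 0) requires 6.044 eV.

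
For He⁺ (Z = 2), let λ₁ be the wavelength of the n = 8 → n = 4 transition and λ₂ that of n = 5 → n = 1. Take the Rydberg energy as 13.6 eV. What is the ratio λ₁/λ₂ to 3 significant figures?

λ ∝ 1/ΔE ∝ 1/(1/n_f² − 1/n_i²), and the Z² and hc factors cancel in the ratio.
λ₁/λ₂ = (1/1² − 1/5²)/(1/4² − 1/8²) = 0.9600/0.04688 = 20.5.

20.5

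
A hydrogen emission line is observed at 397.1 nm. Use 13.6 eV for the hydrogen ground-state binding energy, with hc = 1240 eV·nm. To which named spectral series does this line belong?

ΔE = 1240/397.1 = 3.123 eV.
This matches 13.6 × (1/2² − 1/7²), so n_f = 2: the Balmer series.

Balmer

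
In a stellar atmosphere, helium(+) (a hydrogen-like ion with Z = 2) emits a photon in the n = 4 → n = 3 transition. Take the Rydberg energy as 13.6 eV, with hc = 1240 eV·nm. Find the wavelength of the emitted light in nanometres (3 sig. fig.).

469 nm

For Z = 2 the level energies scale as Z², so the effective Rydberg energy is 13.6 × 4 = 54.40 eV.
ΔE = 54.40 × (1/3² − 1/4²) = 54.40 × 0.04861 = 2.644 eV.
λ = hc/ΔE = 1240 / 2.644 = 469 nm.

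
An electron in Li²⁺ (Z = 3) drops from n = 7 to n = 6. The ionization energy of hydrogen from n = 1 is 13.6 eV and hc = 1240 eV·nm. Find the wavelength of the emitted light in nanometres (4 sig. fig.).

1375 nm

For Z = 3 the level energies scale as Z², so the effective Rydberg energy is 13.6 × 9 = 122.4 eV.
ΔE = 122.4 × (1/6² − 1/7²) = 122.4 × 0.007370 = 0.9020 eV.
λ = hc/ΔE = 1240 / 0.9020 = 1375 nm.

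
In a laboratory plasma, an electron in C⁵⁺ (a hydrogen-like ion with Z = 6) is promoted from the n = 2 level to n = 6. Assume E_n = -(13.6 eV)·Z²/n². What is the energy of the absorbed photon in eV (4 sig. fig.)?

108.8 eV

The Bohr energies scale as Z², so for Z = 6: E_n = −489.6/n² eV.
E_6 = −489.6/36 = −13.60 eV and E_2 = −489.6/4 = −122.4 eV.
The photon energy is |E_6 − E_2| = 108.8 eV.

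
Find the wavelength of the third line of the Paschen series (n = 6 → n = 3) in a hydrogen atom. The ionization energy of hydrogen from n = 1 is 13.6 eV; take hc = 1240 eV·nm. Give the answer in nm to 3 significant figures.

The Paschen series terminates on n_f = 3; the third line has n_i = 3+3 = 6.
ΔE = 13.60 × (1/3² − 1/6²) = 1.133 eV.
λ = 1240 / 1.133 = 1090 nm.

1090 nm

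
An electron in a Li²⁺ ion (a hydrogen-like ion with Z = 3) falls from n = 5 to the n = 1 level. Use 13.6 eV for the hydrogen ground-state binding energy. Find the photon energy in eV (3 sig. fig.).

118 eV

The Bohr energies scale as Z², so for Z = 3: E_n = −122.4/n² eV.
E_5 = −122.4/25 = −4.896 eV and E_1 = −122.4/1 = −122.4 eV.
The photon energy is |E_5 − E_1| = 118 eV.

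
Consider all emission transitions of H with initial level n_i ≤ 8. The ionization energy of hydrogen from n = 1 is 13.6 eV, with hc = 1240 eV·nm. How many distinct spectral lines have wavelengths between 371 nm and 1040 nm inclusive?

Enumerate all n_i → n_f pairs with 1 ≤ n_f < n_i ≤ 8 and compute λ = 1240 / [13.6·1·(1/n_f² − 1/n_i²)].
Lines falling in [371, 1040] nm: 8→2 (389.0 nm), 7→2 (397.1 nm), 6→2 (410.3 nm), 5→2 (434.2 nm), 4→2 (486.3 nm), 3→2 (656.5 nm), 8→3 (954.9 nm), 7→3 (1005 nm).

8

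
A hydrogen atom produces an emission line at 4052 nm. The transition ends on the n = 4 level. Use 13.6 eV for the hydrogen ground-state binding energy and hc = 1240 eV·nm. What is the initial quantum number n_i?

The photon energy is ΔE = hc/λ = 1240 / 4052 = 0.3060 eV.
With Z = 1, ΔE = 13.60 × (1/n_f² − 1/n_i²), so 1/n_f² − 1/n_i² = 0.02250.
With n_f = 4: 1/n_i² = 1/16 − 0.02250 = 0.04000, so n_i ≈ 5.00.

n_i = 5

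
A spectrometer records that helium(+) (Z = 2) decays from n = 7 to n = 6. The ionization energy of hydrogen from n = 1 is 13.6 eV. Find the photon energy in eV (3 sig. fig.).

The Bohr energies scale as Z², so for Z = 2: E_n = −54.40/n² eV.
E_7 = −54.40/49 = −1.110 eV and E_6 = −54.40/36 = −1.511 eV.
The photon energy is |E_7 − E_6| = 0.401 eV.

0.401 eV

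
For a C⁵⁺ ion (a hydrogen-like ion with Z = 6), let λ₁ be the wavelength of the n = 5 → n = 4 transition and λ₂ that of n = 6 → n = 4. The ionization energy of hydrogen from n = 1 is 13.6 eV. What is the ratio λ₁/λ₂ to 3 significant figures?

1.54

λ ∝ 1/ΔE ∝ 1/(1/n_f² − 1/n_i²), and the Z² and hc factors cancel in the ratio.
λ₁/λ₂ = (1/4² − 1/6²)/(1/4² − 1/5²) = 0.03472/0.02250 = 1.54.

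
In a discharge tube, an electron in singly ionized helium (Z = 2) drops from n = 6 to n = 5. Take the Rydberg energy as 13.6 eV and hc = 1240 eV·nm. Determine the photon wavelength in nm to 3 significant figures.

1860 nm

For Z = 2 the level energies scale as Z², so the effective Rydberg energy is 13.6 × 4 = 54.40 eV.
ΔE = 54.40 × (1/5² − 1/6²) = 54.40 × 0.01222 = 0.6649 eV.
λ = hc/ΔE = 1240 / 0.6649 = 1860 nm.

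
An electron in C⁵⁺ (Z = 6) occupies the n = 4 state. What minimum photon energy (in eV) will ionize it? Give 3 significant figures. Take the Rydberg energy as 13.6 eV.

30.6 eV

E_n = −13.6 Z²/n² = −489.6/n² eV for Z = 6.
E_4 = −489.6/16 = −30.6 eV, so ionization (to E = 0) requires 30.6 eV.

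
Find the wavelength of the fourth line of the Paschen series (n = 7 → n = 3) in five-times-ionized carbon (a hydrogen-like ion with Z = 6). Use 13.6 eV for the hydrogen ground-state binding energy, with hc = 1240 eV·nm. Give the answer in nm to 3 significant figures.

The Paschen series terminates on n_f = 3; the fourth line has n_i = 3+4 = 7.
ΔE = 489.6 × (1/3² − 1/7²) = 44.41 eV.
λ = 1240 / 44.41 = 27.9 nm.

27.9 nm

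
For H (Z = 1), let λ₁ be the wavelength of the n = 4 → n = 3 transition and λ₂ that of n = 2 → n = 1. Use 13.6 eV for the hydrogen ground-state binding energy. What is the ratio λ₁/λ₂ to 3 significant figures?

15.4

λ ∝ 1/ΔE ∝ 1/(1/n_f² − 1/n_i²), and the Z² and hc factors cancel in the ratio.
λ₁/λ₂ = (1/1² − 1/2²)/(1/3² − 1/4²) = 0.7500/0.04861 = 15.4.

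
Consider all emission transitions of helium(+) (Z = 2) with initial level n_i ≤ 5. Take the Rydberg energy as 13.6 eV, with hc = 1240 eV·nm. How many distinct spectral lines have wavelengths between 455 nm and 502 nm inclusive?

Enumerate all n_i → n_f pairs with 1 ≤ n_f < n_i ≤ 5 and compute λ = 1240 / [13.6·4·(1/n_f² − 1/n_i²)].
Lines falling in [455, 502] nm: 4→3 (468.9 nm).

1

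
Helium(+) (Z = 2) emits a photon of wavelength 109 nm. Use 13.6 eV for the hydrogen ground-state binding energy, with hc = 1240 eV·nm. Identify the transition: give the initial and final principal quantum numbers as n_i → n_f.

n_i = 5, n_f = 2

The photon energy is ΔE = hc/λ = 1240 / 109 = 11.38 eV.
With Z = 2, ΔE = 54.40 × (1/n_f² − 1/n_i²), so 1/n_f² − 1/n_i² = 0.2091.
Trying n_f = 2 gives 1/n_i² = 0.04088, i.e. n_i ≈ 5; this pair matches.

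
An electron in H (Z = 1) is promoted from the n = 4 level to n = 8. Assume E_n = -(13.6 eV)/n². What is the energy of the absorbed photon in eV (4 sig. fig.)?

0.6375 eV

E_8 = −13.60/64 = −0.2125 eV and E_4 = −13.60/16 = −0.8500 eV.
The photon energy is |E_8 − E_4| = 0.6375 eV.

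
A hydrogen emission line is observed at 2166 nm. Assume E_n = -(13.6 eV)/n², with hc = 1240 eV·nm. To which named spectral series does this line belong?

Brackett

ΔE = 1240/2166 = 0.5725 eV.
This matches 13.6 × (1/4² − 1/7²), so n_f = 4: the Brackett series.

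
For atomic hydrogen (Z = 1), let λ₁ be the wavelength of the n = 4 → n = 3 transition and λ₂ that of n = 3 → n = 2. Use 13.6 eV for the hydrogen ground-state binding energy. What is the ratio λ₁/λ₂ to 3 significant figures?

2.86

λ ∝ 1/ΔE ∝ 1/(1/n_f² − 1/n_i²), and the Z² and hc factors cancel in the ratio.
λ₁/λ₂ = (1/2² − 1/3²)/(1/3² − 1/4²) = 0.1389/0.04861 = 2.86.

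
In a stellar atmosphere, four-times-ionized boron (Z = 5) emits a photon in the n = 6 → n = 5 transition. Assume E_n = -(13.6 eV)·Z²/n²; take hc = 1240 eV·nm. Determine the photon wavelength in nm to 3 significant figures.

298 nm

For Z = 5 the level energies scale as Z², so the effective Rydberg energy is 13.6 × 25 = 340.0 eV.
ΔE = 340.0 × (1/5² − 1/6²) = 340.0 × 0.01222 = 4.156 eV.
λ = hc/ΔE = 1240 / 4.156 = 298 nm.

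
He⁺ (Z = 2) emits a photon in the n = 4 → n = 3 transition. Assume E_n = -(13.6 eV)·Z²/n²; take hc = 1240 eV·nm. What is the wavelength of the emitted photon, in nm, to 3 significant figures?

469 nm

For Z = 2 the level energies scale as Z², so the effective Rydberg energy is 13.6 × 4 = 54.40 eV.
ΔE = 54.40 × (1/3² − 1/4²) = 54.40 × 0.04861 = 2.644 eV.
λ = hc/ΔE = 1240 / 2.644 = 469 nm.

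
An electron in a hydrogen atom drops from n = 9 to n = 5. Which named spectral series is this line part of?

The series is set by the lower level: n_f = 5 is the Pfund series.

Pfund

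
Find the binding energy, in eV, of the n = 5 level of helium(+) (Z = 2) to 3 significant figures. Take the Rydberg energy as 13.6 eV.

2.18 eV

E_n = −13.6 Z²/n² = −54.40/n² eV for Z = 2.
E_5 = −54.40/25 = −2.18 eV, so ionization (to E = 0) requires 2.18 eV.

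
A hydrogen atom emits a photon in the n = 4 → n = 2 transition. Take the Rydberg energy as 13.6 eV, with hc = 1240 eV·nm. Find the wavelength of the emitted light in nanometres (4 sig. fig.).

ΔE = 13.60 × (1/2² − 1/4²) = 13.60 × 0.1875 = 2.550 eV.
λ = hc/ΔE = 1240 / 2.550 = 486.3 nm.

486.3 nm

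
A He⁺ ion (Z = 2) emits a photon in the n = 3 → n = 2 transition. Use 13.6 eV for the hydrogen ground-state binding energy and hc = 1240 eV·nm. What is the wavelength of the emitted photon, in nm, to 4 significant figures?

For Z = 2 the level energies scale as Z², so the effective Rydberg energy is 13.6 × 4 = 54.40 eV.
ΔE = 54.40 × (1/2² − 1/3²) = 54.40 × 0.1389 = 7.556 eV.
λ = hc/ΔE = 1240 / 7.556 = 164.1 nm.

164.1 nm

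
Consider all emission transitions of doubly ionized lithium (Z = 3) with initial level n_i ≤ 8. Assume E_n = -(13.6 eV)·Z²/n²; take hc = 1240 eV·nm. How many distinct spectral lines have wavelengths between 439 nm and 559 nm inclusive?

Enumerate all n_i → n_f pairs with 1 ≤ n_f < n_i ≤ 8 and compute λ = 1240 / [13.6·9·(1/n_f² − 1/n_i²)].
Lines falling in [439, 559] nm: 5→4 (450.3 nm), 7→5 (517.1 nm).

2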